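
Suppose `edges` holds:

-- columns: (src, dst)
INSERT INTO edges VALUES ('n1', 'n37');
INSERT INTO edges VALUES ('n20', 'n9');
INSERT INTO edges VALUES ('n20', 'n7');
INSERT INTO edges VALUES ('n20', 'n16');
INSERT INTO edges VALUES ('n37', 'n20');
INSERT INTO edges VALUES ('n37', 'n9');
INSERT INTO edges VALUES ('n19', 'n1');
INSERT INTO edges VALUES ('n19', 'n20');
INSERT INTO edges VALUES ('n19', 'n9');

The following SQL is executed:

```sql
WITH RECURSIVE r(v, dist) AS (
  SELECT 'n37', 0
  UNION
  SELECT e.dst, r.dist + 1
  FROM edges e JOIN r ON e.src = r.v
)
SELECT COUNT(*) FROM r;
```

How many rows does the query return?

6

Base: (n37, dist=0).
Iteration 1: edges from {n37} -> (n20, dist=1), (n9, dist=1).
Iteration 2: edges from {n20,n9} -> (n16, dist=2), (n7, dist=2), (n9, dist=2).
Iteration 3: no outgoing edges from {n16,n7,n9}; recursion stops.
Total rows emitted: 6.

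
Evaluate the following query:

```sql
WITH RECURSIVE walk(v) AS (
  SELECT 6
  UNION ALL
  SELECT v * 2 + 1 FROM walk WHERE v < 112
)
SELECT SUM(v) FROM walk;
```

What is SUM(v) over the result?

435

Base: v=6.
Iteration 1: 6 < 112 holds -> v = 6 * 2 + 1 = 13.
Iteration 2: 13 < 112 holds -> v = 13 * 2 + 1 = 27.
Iteration 3: 27 < 112 holds -> v = 27 * 2 + 1 = 55.
Iteration 4: 55 < 112 holds -> v = 55 * 2 + 1 = 111.
Iteration 5: 111 < 112 holds -> v = 111 * 2 + 1 = 223.
Iteration 6: 223 < 112 fails; recursion stops.
SUM(v) = 6 + 13 + 27 + 55 + 111 + 223 = 435.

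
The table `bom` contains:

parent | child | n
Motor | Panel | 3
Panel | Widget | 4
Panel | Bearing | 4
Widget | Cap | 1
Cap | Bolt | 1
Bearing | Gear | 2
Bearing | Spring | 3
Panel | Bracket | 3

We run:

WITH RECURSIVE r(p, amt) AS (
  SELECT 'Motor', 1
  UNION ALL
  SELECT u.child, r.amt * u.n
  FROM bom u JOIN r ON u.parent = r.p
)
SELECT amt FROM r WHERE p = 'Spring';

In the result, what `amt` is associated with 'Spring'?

36

Base: (Motor, amt=1).
Iteration 1: components of {Motor} -> Panel = 1*3 = 3.
Iteration 2: components of {Panel} -> Bearing = 3*4 = 12, Bracket = 3*3 = 9, Widget = 3*4 = 12.
Iteration 3: components of {Bearing,Bracket,Widget} -> Cap = 12*1 = 12, Gear = 12*2 = 24, Spring = 12*3 = 36.
Iteration 4: components of {Cap,Gear,Spring} -> Bolt = 12*1 = 12.
Iteration 5: no further components; recursion stops.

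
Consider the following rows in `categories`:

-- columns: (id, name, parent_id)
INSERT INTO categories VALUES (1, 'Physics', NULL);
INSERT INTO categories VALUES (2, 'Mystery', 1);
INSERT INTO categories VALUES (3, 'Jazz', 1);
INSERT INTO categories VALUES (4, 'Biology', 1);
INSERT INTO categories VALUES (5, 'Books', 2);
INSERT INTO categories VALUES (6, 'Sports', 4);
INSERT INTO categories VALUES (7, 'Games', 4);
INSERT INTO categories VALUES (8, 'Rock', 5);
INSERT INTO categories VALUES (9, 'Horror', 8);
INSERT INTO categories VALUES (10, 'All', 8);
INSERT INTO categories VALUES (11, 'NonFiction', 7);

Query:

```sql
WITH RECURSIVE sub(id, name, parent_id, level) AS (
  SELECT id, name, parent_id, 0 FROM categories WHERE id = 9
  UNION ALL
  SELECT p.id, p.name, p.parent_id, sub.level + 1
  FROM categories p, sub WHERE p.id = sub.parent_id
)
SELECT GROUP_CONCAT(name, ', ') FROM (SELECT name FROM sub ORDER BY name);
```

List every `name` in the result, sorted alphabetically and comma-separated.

Base: id=9 (Horror), parent_id=8, level 0.
Iteration 1: join on id=8 -> Rock (id 8, parent_id=5, level 1).
Iteration 2: join on id=5 -> Books (id 5, parent_id=2, level 2).
Iteration 3: join on id=2 -> Mystery (id 2, parent_id=1, level 3).
Iteration 4: join on id=1 -> Physics (id 1, parent_id=NULL, level 4).
Iteration 5: parent_id is NULL; no match; recursion stops.

Books, Horror, Mystery, Physics, Rock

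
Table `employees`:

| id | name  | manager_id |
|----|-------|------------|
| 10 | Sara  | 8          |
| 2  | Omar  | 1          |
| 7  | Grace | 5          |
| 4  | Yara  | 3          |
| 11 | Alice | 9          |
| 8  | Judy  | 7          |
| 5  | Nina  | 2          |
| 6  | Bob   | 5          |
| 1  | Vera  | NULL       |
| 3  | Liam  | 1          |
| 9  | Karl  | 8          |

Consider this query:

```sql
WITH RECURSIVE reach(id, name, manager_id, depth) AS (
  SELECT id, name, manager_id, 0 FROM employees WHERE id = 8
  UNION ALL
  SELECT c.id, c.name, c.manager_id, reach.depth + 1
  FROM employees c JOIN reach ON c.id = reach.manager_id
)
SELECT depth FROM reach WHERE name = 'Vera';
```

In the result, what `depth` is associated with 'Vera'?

4

Base: id=8 (Judy), manager_id=7, depth 0.
Iteration 1: join on id=7 -> Grace (id 7, manager_id=5, depth 1).
Iteration 2: join on id=5 -> Nina (id 5, manager_id=2, depth 2).
Iteration 3: join on id=2 -> Omar (id 2, manager_id=1, depth 3).
Iteration 4: join on id=1 -> Vera (id 1, manager_id=NULL, depth 4).
Iteration 5: manager_id is NULL; no match; recursion stops.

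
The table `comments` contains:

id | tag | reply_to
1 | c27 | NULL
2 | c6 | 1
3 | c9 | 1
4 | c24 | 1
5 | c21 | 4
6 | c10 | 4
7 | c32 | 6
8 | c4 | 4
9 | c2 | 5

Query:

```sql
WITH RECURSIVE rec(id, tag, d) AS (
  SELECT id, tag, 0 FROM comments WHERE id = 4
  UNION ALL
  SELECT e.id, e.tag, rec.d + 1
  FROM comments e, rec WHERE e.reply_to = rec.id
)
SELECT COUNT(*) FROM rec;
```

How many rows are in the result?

6

Base: id=4 (c24) at d 0.
Iteration 1: rows with reply_to in {4} -> c21 (id 5, d 1), c10 (id 6, d 1), c4 (id 8, d 1).
Iteration 2: rows with reply_to in {5,6,8} -> c32 (id 7, d 2), c2 (id 9, d 2).
Iteration 3: no rows with reply_to in {7,9}; recursion stops.
Total rows emitted: 6.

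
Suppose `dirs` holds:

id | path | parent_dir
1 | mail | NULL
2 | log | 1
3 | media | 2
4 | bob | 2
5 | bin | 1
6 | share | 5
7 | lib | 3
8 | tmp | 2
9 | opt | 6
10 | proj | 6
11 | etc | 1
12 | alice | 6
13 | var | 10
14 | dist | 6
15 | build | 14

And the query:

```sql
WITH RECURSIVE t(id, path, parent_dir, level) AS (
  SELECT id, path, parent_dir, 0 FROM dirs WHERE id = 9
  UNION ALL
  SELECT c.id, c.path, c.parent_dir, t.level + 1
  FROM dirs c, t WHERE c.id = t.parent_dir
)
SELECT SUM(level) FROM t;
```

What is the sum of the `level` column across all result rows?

6

Base: id=9 (opt), parent_dir=6, level 0.
Iteration 1: join on id=6 -> share (id 6, parent_dir=5, level 1).
Iteration 2: join on id=5 -> bin (id 5, parent_dir=1, level 2).
Iteration 3: join on id=1 -> mail (id 1, parent_dir=NULL, level 3).
Iteration 4: parent_dir is NULL; no match; recursion stops.
SUM(level) = 0 + 1 + 2 + 3 = 6.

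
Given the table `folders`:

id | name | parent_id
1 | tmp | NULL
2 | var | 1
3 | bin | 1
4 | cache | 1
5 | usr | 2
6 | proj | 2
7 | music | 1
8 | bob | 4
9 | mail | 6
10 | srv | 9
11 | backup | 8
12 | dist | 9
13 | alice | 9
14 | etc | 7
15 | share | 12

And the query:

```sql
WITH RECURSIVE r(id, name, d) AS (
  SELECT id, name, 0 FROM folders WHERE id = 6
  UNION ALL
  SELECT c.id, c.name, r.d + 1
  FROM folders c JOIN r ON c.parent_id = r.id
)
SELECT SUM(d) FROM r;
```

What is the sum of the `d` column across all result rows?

Base: id=6 (proj) at d 0.
Iteration 1: rows with parent_id in {6} -> mail (id 9, d 1).
Iteration 2: rows with parent_id in {9} -> srv (id 10, d 2), dist (id 12, d 2), alice (id 13, d 2).
Iteration 3: rows with parent_id in {10,12,13} -> share (id 15, d 3).
Iteration 4: no rows with parent_id in {15}; recursion stops.
SUM(d) = 0 + 1 + 2 + 2 + 2 + 3 = 10.

10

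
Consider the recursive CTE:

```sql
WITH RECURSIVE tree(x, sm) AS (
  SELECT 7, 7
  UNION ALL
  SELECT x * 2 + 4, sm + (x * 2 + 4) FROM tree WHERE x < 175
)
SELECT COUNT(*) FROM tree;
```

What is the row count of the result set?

6

Base: x=7, sm=7.
Iteration 1: 7 < 175 holds -> x = 7 * 2 + 4 = 18, sm = 7 + 18 = 25.
Iteration 2: 18 < 175 holds -> x = 18 * 2 + 4 = 40, sm = 25 + 40 = 65.
Iteration 3: 40 < 175 holds -> x = 40 * 2 + 4 = 84, sm = 65 + 84 = 149.
Iteration 4: 84 < 175 holds -> x = 84 * 2 + 4 = 172, sm = 149 + 172 = 321.
Iteration 5: 172 < 175 holds -> x = 172 * 2 + 4 = 348, sm = 321 + 348 = 669.
Iteration 6: 348 < 175 fails; recursion stops.
Total rows emitted: 6.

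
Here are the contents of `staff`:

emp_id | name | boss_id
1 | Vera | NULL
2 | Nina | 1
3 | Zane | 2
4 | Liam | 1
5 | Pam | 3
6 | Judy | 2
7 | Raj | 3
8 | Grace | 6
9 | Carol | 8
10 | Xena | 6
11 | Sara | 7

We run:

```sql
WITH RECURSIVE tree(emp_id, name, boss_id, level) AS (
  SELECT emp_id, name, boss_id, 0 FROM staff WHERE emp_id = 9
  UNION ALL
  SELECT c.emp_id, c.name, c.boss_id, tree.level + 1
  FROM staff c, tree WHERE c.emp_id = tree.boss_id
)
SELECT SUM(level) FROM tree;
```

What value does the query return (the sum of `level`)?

Base: emp_id=9 (Carol), boss_id=8, level 0.
Iteration 1: join on emp_id=8 -> Grace (id 8, boss_id=6, level 1).
Iteration 2: join on emp_id=6 -> Judy (id 6, boss_id=2, level 2).
Iteration 3: join on emp_id=2 -> Nina (id 2, boss_id=1, level 3).
Iteration 4: join on emp_id=1 -> Vera (id 1, boss_id=NULL, level 4).
Iteration 5: boss_id is NULL; no match; recursion stops.
SUM(level) = 0 + 1 + 2 + 3 + 4 = 10.

10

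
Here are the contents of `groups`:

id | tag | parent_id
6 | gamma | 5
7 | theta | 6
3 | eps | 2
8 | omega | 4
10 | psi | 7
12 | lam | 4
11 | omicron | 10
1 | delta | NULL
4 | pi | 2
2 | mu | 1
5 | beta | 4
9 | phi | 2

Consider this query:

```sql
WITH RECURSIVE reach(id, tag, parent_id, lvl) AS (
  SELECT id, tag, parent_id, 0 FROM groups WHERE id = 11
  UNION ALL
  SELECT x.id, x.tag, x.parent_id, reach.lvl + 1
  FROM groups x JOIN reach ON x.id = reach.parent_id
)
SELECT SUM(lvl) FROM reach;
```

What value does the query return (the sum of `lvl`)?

Base: id=11 (omicron), parent_id=10, lvl 0.
Iteration 1: join on id=10 -> psi (id 10, parent_id=7, lvl 1).
Iteration 2: join on id=7 -> theta (id 7, parent_id=6, lvl 2).
Iteration 3: join on id=6 -> gamma (id 6, parent_id=5, lvl 3).
Iteration 4: join on id=5 -> beta (id 5, parent_id=4, lvl 4).
Iteration 5: join on id=4 -> pi (id 4, parent_id=2, lvl 5).
Iteration 6: join on id=2 -> mu (id 2, parent_id=1, lvl 6).
Iteration 7: join on id=1 -> delta (id 1, parent_id=NULL, lvl 7).
Iteration 8: parent_id is NULL; no match; recursion stops.
SUM(lvl) = 0 + 1 + 2 + 3 + 4 + 5 + 6 + 7 = 28.

28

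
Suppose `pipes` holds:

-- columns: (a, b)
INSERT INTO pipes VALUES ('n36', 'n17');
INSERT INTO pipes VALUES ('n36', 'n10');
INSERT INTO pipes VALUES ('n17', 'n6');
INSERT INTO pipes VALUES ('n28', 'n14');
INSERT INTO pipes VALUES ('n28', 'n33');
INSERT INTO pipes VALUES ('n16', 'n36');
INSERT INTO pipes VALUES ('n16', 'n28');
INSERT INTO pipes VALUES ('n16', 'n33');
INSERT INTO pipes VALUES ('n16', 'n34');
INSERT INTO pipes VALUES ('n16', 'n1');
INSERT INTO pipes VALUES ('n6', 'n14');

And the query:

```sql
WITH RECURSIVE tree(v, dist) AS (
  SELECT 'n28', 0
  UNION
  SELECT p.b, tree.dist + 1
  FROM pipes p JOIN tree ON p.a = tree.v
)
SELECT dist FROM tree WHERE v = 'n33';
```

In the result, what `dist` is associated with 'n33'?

1

Base: (n28, dist=0).
Iteration 1: edges from {n28} -> (n14, dist=1), (n33, dist=1).
Iteration 2: no outgoing edges from {n14,n33}; recursion stops.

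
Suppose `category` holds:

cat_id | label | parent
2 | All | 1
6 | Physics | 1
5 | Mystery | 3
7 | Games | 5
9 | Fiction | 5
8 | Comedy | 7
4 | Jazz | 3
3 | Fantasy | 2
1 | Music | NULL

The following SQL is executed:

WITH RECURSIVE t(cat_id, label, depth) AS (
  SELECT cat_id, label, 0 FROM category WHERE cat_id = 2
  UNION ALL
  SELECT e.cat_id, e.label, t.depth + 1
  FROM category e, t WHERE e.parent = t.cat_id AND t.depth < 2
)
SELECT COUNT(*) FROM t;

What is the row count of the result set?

4

Base: cat_id=2 (All) at depth 0.
Iteration 1: rows with parent in {2} -> Fantasy (id 3, depth 1).
Iteration 2: rows with parent in {3} -> Jazz (id 4, depth 2), Mystery (id 5, depth 2).
Iteration 3: depth < 2 fails for all current rows; recursion stops.
Total rows emitted: 4.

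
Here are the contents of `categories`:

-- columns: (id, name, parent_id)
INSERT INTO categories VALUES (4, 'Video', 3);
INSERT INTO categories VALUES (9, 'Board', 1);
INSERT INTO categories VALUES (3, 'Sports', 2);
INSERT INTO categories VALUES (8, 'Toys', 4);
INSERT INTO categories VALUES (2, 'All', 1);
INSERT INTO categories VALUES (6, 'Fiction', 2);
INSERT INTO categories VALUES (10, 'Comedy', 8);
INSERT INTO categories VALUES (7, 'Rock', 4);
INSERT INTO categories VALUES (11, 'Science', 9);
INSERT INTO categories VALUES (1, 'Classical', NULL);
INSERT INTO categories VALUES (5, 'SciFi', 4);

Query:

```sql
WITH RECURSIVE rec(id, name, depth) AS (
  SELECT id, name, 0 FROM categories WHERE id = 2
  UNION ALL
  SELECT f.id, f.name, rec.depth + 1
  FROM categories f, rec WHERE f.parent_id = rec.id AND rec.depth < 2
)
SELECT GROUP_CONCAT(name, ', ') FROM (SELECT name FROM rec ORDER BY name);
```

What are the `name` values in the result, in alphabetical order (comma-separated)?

All, Fiction, Sports, Video

Base: id=2 (All) at depth 0.
Iteration 1: rows with parent_id in {2} -> Sports (id 3, depth 1), Fiction (id 6, depth 1).
Iteration 2: rows with parent_id in {3,6} -> Video (id 4, depth 2).
Iteration 3: depth < 2 fails for all current rows; recursion stops.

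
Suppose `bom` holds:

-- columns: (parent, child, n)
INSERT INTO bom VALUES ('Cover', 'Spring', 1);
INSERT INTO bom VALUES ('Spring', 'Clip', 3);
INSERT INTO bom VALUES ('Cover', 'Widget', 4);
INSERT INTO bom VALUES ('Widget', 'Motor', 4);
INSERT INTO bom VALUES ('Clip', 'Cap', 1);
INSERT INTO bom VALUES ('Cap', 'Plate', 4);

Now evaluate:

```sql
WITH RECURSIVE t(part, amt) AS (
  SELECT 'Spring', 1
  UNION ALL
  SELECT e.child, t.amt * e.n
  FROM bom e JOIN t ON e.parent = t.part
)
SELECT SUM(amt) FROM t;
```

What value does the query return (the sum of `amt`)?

19

Base: (Spring, amt=1).
Iteration 1: components of {Spring} -> Clip = 1*3 = 3.
Iteration 2: components of {Clip} -> Cap = 3*1 = 3.
Iteration 3: components of {Cap} -> Plate = 3*4 = 12.
Iteration 4: no further components; recursion stops.
SUM(amt) = 1 + 3 + 3 + 12 = 19.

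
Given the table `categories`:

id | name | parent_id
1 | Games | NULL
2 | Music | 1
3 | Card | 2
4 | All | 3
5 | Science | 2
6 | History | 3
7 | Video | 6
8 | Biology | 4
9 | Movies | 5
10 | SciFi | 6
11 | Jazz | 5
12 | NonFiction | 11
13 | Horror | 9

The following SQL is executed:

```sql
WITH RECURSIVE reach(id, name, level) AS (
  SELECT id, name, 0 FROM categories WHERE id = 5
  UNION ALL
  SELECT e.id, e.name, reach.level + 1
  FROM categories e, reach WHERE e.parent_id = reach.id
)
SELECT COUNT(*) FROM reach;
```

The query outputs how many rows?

5

Base: id=5 (Science) at level 0.
Iteration 1: rows with parent_id in {5} -> Movies (id 9, level 1), Jazz (id 11, level 1).
Iteration 2: rows with parent_id in {9,11} -> NonFiction (id 12, level 2), Horror (id 13, level 2).
Iteration 3: no rows with parent_id in {12,13}; recursion stops.
Total rows emitted: 5.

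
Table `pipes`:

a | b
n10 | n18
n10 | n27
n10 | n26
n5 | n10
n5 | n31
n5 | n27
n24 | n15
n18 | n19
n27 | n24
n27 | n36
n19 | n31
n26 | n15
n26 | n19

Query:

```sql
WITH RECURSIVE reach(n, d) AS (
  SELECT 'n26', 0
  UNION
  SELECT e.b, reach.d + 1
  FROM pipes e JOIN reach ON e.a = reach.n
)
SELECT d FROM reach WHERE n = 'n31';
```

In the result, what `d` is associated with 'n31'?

Base: (n26, d=0).
Iteration 1: edges from {n26} -> (n15, d=1), (n19, d=1).
Iteration 2: edges from {n15,n19} -> (n31, d=2).
Iteration 3: no outgoing edges from {n31}; recursion stops.

2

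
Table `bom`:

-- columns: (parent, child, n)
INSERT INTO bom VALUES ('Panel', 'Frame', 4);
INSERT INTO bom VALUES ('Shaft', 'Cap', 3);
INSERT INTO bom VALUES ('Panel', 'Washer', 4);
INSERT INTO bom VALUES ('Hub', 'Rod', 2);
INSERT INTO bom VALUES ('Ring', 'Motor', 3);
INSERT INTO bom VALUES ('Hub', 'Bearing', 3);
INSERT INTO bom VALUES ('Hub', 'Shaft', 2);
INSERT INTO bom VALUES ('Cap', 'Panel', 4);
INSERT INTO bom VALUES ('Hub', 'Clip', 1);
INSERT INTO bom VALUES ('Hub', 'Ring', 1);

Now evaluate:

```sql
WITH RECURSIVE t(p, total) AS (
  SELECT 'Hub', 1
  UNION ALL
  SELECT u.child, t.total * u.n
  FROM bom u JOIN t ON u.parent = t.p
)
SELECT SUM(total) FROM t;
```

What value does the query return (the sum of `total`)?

Base: (Hub, total=1).
Iteration 1: components of {Hub} -> Bearing = 1*3 = 3, Clip = 1*1 = 1, Ring = 1*1 = 1, Rod = 1*2 = 2, Shaft = 1*2 = 2.
Iteration 2: components of {Bearing,Clip,Ring,Rod,Shaft} -> Cap = 2*3 = 6, Motor = 1*3 = 3.
Iteration 3: components of {Cap,Motor} -> Panel = 6*4 = 24.
Iteration 4: components of {Panel} -> Frame = 24*4 = 96, Washer = 24*4 = 96.
Iteration 5: no further components; recursion stops.
SUM(total) = 1 + 2 + 2 + 3 + 1 + 1 + 6 + 3 + 24 + 96 + 96 = 235.

235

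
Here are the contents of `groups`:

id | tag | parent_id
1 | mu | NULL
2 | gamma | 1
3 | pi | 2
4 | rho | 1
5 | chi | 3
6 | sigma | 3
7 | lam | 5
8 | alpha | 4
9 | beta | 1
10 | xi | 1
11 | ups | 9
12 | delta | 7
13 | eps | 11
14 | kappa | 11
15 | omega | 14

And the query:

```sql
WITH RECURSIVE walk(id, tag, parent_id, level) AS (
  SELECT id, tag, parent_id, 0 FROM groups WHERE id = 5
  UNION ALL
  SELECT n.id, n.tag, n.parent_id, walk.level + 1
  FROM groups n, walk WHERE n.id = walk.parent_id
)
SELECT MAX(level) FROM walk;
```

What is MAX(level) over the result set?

Base: id=5 (chi), parent_id=3, level 0.
Iteration 1: join on id=3 -> pi (id 3, parent_id=2, level 1).
Iteration 2: join on id=2 -> gamma (id 2, parent_id=1, level 2).
Iteration 3: join on id=1 -> mu (id 1, parent_id=NULL, level 3).
Iteration 4: parent_id is NULL; no match; recursion stops.
level values: 0, 1, 2, 3; the maximum is 3.

3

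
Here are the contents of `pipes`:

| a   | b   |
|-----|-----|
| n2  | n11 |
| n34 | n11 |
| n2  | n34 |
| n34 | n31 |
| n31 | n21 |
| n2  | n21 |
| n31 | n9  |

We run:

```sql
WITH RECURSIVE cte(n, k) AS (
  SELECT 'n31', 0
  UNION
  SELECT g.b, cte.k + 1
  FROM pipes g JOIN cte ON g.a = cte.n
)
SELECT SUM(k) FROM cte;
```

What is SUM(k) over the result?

2

Base: (n31, k=0).
Iteration 1: edges from {n31} -> (n21, k=1), (n9, k=1).
Iteration 2: no outgoing edges from {n21,n9}; recursion stops.
SUM(k) = 0 + 1 + 1 = 2.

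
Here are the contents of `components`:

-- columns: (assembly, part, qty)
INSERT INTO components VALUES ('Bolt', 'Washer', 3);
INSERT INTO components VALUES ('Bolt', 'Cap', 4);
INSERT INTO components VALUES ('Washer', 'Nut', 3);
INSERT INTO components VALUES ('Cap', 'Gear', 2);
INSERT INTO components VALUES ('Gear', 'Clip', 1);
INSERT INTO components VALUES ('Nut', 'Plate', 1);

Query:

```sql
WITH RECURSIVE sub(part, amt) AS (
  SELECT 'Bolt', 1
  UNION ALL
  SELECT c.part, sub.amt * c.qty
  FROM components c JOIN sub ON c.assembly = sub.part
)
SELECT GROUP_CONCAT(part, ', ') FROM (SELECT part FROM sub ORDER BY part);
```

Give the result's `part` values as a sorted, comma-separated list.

Base: (Bolt, amt=1).
Iteration 1: components of {Bolt} -> Cap = 1*4 = 4, Washer = 1*3 = 3.
Iteration 2: components of {Cap,Washer} -> Gear = 4*2 = 8, Nut = 3*3 = 9.
Iteration 3: components of {Gear,Nut} -> Clip = 8*1 = 8, Plate = 9*1 = 9.
Iteration 4: no further components; recursion stops.

Bolt, Cap, Clip, Gear, Nut, Plate, Washer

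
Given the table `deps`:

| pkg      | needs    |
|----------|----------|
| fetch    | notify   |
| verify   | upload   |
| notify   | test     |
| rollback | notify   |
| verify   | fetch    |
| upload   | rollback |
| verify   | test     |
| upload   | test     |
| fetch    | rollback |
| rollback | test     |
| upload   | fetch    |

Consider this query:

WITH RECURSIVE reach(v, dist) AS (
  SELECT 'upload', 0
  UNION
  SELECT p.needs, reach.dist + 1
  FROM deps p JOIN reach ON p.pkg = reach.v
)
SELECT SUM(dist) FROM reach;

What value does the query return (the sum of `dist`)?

Base: (upload, dist=0).
Iteration 1: edges from {upload} -> (fetch, dist=1), (rollback, dist=1), (test, dist=1).
Iteration 2: edges from {fetch,rollback,test} -> (notify, dist=2), (rollback, dist=2), (test, dist=2). [UNION drops 1 duplicate row(s)]
Iteration 3: edges from {notify,rollback,test} -> (notify, dist=3), (test, dist=3). [UNION drops 1 duplicate row(s)]
Iteration 4: edges from {notify,test} -> (test, dist=4).
Iteration 5: no outgoing edges from {test}; recursion stops.
SUM(dist) = 0 + 1 + 1 + 1 + 2 + 2 + 2 + 3 + 3 + 4 = 19.

19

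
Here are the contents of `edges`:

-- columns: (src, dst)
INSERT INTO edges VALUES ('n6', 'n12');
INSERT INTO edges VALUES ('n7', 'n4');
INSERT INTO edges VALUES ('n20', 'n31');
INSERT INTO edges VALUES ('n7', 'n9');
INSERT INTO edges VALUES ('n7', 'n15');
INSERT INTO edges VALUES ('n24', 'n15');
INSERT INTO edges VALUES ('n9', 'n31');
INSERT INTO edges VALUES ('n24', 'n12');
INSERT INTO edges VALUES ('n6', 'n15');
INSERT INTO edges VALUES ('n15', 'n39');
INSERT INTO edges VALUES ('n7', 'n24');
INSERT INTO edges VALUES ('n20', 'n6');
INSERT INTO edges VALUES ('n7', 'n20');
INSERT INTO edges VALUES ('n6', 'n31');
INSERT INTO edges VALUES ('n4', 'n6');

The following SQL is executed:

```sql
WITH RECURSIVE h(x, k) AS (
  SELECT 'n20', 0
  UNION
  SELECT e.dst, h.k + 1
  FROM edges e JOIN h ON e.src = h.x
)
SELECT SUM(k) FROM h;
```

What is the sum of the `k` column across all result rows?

Base: (n20, k=0).
Iteration 1: edges from {n20} -> (n31, k=1), (n6, k=1).
Iteration 2: edges from {n31,n6} -> (n12, k=2), (n15, k=2), (n31, k=2).
Iteration 3: edges from {n12,n15,n31} -> (n39, k=3).
Iteration 4: no outgoing edges from {n39}; recursion stops.
SUM(k) = 0 + 1 + 1 + 2 + 2 + 2 + 3 = 11.

11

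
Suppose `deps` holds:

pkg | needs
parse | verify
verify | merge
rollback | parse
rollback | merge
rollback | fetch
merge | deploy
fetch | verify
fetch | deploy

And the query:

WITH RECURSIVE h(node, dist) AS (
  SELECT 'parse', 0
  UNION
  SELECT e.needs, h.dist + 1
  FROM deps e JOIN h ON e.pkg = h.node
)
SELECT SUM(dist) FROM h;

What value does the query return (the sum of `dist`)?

Base: (parse, dist=0).
Iteration 1: edges from {parse} -> (verify, dist=1).
Iteration 2: edges from {verify} -> (merge, dist=2).
Iteration 3: edges from {merge} -> (deploy, dist=3).
Iteration 4: no outgoing edges from {deploy}; recursion stops.
SUM(dist) = 0 + 1 + 2 + 3 = 6.

6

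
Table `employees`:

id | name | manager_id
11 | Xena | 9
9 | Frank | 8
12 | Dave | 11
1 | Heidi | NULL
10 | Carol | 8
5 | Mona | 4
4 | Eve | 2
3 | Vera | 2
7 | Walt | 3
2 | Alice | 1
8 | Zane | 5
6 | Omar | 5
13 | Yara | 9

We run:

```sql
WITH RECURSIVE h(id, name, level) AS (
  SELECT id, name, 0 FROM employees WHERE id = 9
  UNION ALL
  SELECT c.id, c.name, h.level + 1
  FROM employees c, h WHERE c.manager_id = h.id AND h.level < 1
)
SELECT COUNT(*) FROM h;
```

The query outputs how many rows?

Base: id=9 (Frank) at level 0.
Iteration 1: rows with manager_id in {9} -> Xena (id 11, level 1), Yara (id 13, level 1).
Iteration 2: level < 1 fails for all current rows; recursion stops.
Total rows emitted: 3.

3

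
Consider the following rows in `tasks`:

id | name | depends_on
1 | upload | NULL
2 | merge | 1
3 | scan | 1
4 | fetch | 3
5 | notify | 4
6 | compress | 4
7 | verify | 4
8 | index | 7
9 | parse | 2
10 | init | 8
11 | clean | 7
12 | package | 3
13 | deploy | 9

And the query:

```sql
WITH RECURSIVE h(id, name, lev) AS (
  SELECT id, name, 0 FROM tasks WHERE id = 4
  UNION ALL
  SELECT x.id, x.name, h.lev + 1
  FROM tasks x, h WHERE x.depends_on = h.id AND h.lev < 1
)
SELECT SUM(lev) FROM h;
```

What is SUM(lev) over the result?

Base: id=4 (fetch) at lev 0.
Iteration 1: rows with depends_on in {4} -> notify (id 5, lev 1), compress (id 6, lev 1), verify (id 7, lev 1).
Iteration 2: lev < 1 fails for all current rows; recursion stops.
SUM(lev) = 0 + 1 + 1 + 1 = 3.

3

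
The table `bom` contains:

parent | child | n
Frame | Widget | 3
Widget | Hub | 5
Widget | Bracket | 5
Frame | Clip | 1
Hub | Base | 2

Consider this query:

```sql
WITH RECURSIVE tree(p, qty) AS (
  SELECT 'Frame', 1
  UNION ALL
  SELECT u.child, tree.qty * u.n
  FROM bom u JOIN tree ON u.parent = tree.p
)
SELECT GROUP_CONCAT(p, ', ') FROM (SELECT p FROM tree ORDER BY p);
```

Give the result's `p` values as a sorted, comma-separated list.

Base, Bracket, Clip, Frame, Hub, Widget

Base: (Frame, qty=1).
Iteration 1: components of {Frame} -> Clip = 1*1 = 1, Widget = 1*3 = 3.
Iteration 2: components of {Clip,Widget} -> Bracket = 3*5 = 15, Hub = 3*5 = 15.
Iteration 3: components of {Bracket,Hub} -> Base = 15*2 = 30.
Iteration 4: no further components; recursion stops.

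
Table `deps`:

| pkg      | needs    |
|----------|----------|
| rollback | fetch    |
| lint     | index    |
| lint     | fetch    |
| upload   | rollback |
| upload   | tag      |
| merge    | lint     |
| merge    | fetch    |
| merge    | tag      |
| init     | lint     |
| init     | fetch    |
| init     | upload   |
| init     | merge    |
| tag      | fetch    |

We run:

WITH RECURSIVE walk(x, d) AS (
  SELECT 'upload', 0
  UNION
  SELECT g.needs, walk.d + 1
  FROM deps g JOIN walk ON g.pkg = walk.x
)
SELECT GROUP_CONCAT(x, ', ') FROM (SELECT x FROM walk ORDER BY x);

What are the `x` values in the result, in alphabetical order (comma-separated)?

Base: (upload, d=0).
Iteration 1: edges from {upload} -> (rollback, d=1), (tag, d=1).
Iteration 2: edges from {rollback,tag} -> (fetch, d=2). [UNION drops 1 duplicate row(s)]
Iteration 3: no outgoing edges from {fetch}; recursion stops.

fetch, rollback, tag, upload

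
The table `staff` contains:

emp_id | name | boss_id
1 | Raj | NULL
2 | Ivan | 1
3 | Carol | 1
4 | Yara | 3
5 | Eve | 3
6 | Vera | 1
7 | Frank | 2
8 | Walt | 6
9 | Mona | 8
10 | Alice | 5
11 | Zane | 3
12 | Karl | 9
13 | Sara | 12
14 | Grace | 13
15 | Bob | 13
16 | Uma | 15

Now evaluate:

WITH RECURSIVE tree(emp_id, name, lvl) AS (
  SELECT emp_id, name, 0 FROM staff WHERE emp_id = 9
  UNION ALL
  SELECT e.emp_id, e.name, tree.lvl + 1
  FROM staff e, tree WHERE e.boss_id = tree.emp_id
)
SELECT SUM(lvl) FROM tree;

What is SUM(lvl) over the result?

Base: emp_id=9 (Mona) at lvl 0.
Iteration 1: rows with boss_id in {9} -> Karl (id 12, lvl 1).
Iteration 2: rows with boss_id in {12} -> Sara (id 13, lvl 2).
Iteration 3: rows with boss_id in {13} -> Grace (id 14, lvl 3), Bob (id 15, lvl 3).
Iteration 4: rows with boss_id in {14,15} -> Uma (id 16, lvl 4).
Iteration 5: no rows with boss_id in {16}; recursion stops.
SUM(lvl) = 0 + 1 + 2 + 3 + 3 + 4 = 13.

13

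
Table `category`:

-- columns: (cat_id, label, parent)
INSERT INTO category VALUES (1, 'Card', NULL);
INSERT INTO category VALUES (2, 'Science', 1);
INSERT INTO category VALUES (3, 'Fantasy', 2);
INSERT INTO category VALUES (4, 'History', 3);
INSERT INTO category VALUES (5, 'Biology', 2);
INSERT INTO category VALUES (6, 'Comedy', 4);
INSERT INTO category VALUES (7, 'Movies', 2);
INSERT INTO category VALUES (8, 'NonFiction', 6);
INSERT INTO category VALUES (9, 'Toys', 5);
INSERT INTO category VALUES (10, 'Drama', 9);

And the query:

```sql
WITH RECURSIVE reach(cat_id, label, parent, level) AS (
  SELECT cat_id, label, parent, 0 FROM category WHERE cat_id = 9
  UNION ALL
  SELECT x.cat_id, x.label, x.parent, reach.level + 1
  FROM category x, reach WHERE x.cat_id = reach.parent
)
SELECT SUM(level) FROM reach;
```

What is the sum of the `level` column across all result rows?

Base: cat_id=9 (Toys), parent=5, level 0.
Iteration 1: join on cat_id=5 -> Biology (id 5, parent=2, level 1).
Iteration 2: join on cat_id=2 -> Science (id 2, parent=1, level 2).
Iteration 3: join on cat_id=1 -> Card (id 1, parent=NULL, level 3).
Iteration 4: parent is NULL; no match; recursion stops.
SUM(level) = 0 + 1 + 2 + 3 = 6.

6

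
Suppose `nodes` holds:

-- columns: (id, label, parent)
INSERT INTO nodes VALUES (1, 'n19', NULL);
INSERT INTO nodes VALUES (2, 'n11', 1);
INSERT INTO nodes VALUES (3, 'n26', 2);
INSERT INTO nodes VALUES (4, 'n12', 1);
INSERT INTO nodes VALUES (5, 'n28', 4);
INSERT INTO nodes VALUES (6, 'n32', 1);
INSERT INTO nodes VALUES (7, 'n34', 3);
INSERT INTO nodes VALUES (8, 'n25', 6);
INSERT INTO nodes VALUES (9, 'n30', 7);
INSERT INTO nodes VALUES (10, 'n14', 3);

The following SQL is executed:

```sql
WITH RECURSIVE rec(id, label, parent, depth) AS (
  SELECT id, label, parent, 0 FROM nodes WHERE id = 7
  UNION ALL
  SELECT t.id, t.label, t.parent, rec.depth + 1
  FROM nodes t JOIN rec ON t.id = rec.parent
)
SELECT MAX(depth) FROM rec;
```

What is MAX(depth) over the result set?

3

Base: id=7 (n34), parent=3, depth 0.
Iteration 1: join on id=3 -> n26 (id 3, parent=2, depth 1).
Iteration 2: join on id=2 -> n11 (id 2, parent=1, depth 2).
Iteration 3: join on id=1 -> n19 (id 1, parent=NULL, depth 3).
Iteration 4: parent is NULL; no match; recursion stops.
depth values: 0, 1, 2, 3; the maximum is 3.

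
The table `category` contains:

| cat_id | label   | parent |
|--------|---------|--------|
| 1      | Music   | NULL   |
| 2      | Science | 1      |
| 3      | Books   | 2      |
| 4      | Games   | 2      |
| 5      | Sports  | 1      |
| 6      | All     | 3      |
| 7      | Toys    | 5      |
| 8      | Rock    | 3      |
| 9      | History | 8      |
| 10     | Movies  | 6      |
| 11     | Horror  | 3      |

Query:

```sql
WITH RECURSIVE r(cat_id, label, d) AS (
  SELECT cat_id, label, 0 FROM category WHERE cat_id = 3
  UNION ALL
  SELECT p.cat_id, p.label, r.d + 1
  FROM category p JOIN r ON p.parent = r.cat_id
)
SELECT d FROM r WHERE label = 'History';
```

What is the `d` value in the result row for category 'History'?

Base: cat_id=3 (Books) at d 0.
Iteration 1: rows with parent in {3} -> All (id 6, d 1), Rock (id 8, d 1), Horror (id 11, d 1).
Iteration 2: rows with parent in {6,8,11} -> History (id 9, d 2), Movies (id 10, d 2).
Iteration 3: no rows with parent in {9,10}; recursion stops.

2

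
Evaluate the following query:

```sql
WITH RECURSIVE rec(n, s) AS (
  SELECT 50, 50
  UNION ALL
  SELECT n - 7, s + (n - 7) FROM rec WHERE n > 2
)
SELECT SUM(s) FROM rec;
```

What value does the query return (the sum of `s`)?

Base: n=50, s=50.
Iteration 1: 50 > 2 holds -> n = 50 - 7 = 43, s = 50 + 43 = 93.
Iteration 2: 43 > 2 holds -> n = 43 - 7 = 36, s = 93 + 36 = 129.
Iteration 3: 36 > 2 holds -> n = 36 - 7 = 29, s = 129 + 29 = 158.
Iteration 4: 29 > 2 holds -> n = 29 - 7 = 22, s = 158 + 22 = 180.
Iteration 5: 22 > 2 holds -> n = 22 - 7 = 15, s = 180 + 15 = 195.
Iteration 6: 15 > 2 holds -> n = 15 - 7 = 8, s = 195 + 8 = 203.
Iteration 7: 8 > 2 holds -> n = 8 - 7 = 1, s = 203 + 1 = 204.
Iteration 8: 1 > 2 fails; recursion stops.
SUM(s) = 50 + 93 + 129 + 158 + 180 + 195 + 203 + 204 = 1212.

1212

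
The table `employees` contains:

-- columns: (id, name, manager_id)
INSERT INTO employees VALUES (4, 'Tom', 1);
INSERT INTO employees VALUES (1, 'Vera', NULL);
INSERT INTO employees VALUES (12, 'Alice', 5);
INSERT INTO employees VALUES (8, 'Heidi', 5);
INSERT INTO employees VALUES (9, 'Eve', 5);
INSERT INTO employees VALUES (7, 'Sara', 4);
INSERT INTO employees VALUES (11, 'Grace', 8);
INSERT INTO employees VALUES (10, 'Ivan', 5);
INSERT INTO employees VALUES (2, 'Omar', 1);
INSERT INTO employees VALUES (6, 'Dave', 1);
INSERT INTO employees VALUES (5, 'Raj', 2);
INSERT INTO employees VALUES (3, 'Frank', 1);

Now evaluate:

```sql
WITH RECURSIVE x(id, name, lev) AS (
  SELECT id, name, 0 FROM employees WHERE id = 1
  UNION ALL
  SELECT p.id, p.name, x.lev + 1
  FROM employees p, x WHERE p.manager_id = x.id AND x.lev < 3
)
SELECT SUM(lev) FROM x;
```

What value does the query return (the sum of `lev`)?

Base: id=1 (Vera) at lev 0.
Iteration 1: rows with manager_id in {1} -> Omar (id 2, lev 1), Frank (id 3, lev 1), Tom (id 4, lev 1), Dave (id 6, lev 1).
Iteration 2: rows with manager_id in {2,3,4,6} -> Raj (id 5, lev 2), Sara (id 7, lev 2).
Iteration 3: rows with manager_id in {5,7} -> Heidi (id 8, lev 3), Eve (id 9, lev 3), Ivan (id 10, lev 3), Alice (id 12, lev 3).
Iteration 4: lev < 3 fails for all current rows; recursion stops.
SUM(lev) = 0 + 1 + 1 + 1 + 1 + 2 + 2 + 3 + 3 + 3 + 3 = 20.

20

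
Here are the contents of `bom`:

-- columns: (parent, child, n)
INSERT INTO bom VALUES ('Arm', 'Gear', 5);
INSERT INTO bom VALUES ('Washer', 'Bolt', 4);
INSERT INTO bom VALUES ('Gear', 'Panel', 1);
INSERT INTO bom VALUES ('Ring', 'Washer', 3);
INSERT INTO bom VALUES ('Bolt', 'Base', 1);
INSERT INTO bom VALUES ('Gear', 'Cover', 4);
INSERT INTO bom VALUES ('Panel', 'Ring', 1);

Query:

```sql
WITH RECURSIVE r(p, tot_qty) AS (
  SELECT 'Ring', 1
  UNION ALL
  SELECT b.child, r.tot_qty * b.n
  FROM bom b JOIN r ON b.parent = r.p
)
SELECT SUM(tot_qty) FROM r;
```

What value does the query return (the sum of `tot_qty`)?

28

Base: (Ring, tot_qty=1).
Iteration 1: components of {Ring} -> Washer = 1*3 = 3.
Iteration 2: components of {Washer} -> Bolt = 3*4 = 12.
Iteration 3: components of {Bolt} -> Base = 12*1 = 12.
Iteration 4: no further components; recursion stops.
SUM(tot_qty) = 1 + 3 + 12 + 12 = 28.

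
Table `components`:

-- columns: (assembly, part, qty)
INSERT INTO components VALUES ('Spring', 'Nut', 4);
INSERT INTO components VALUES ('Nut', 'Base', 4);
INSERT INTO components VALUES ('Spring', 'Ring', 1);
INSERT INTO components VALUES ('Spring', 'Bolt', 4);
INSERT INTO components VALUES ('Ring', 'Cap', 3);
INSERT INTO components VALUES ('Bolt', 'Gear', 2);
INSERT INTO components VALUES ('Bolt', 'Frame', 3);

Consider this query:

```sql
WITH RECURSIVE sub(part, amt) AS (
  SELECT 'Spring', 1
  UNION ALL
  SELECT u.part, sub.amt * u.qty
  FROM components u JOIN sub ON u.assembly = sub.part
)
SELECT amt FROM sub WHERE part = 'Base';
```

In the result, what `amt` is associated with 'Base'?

Base: (Spring, amt=1).
Iteration 1: components of {Spring} -> Bolt = 1*4 = 4, Nut = 1*4 = 4, Ring = 1*1 = 1.
Iteration 2: components of {Bolt,Nut,Ring} -> Base = 4*4 = 16, Cap = 1*3 = 3, Frame = 4*3 = 12, Gear = 4*2 = 8.
Iteration 3: no further components; recursion stops.

16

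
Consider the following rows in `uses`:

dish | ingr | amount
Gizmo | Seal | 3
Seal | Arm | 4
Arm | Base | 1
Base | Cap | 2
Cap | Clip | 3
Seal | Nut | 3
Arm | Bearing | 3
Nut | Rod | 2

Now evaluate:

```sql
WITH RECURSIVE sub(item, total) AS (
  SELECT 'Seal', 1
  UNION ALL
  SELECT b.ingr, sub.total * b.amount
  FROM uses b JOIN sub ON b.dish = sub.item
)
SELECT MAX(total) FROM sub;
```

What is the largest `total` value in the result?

Base: (Seal, total=1).
Iteration 1: components of {Seal} -> Arm = 1*4 = 4, Nut = 1*3 = 3.
Iteration 2: components of {Arm,Nut} -> Base = 4*1 = 4, Bearing = 4*3 = 12, Rod = 3*2 = 6.
Iteration 3: components of {Base,Bearing,Rod} -> Cap = 4*2 = 8.
Iteration 4: components of {Cap} -> Clip = 8*3 = 24.
Iteration 5: no further components; recursion stops.
total values: 1, 4, 3, 4, 12, 6, 8, 24; the maximum is 24.

24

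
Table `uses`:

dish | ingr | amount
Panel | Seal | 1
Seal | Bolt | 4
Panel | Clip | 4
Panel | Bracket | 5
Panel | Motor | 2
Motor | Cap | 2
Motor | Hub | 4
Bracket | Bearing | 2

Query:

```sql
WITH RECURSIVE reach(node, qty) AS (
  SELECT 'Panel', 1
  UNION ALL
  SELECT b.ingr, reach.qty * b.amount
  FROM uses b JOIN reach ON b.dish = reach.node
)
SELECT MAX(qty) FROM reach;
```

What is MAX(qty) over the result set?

Base: (Panel, qty=1).
Iteration 1: components of {Panel} -> Bracket = 1*5 = 5, Clip = 1*4 = 4, Motor = 1*2 = 2, Seal = 1*1 = 1.
Iteration 2: components of {Bracket,Clip,Motor,Seal} -> Bearing = 5*2 = 10, Bolt = 1*4 = 4, Cap = 2*2 = 4, Hub = 2*4 = 8.
Iteration 3: no further components; recursion stops.
qty values: 1, 1, 4, 5, 2, 4, 10, 4, 8; the maximum is 10.

10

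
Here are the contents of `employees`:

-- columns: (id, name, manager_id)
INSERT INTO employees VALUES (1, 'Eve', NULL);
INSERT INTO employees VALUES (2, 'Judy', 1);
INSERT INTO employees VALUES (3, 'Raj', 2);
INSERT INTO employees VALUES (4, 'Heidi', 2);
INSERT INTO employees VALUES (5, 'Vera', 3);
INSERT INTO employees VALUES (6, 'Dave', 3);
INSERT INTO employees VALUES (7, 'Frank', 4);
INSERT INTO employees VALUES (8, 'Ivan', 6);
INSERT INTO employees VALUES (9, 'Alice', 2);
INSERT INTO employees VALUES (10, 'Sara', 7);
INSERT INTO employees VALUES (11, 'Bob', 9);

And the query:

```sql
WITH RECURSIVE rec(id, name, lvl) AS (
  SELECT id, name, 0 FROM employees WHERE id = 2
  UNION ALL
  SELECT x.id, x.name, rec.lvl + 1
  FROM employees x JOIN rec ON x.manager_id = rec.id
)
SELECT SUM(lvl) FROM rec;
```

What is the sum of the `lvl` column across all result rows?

Base: id=2 (Judy) at lvl 0.
Iteration 1: rows with manager_id in {2} -> Raj (id 3, lvl 1), Heidi (id 4, lvl 1), Alice (id 9, lvl 1).
Iteration 2: rows with manager_id in {3,4,9} -> Vera (id 5, lvl 2), Dave (id 6, lvl 2), Frank (id 7, lvl 2), Bob (id 11, lvl 2).
Iteration 3: rows with manager_id in {5,6,7,11} -> Ivan (id 8, lvl 3), Sara (id 10, lvl 3).
Iteration 4: no rows with manager_id in {8,10}; recursion stops.
SUM(lvl) = 0 + 1 + 1 + 1 + 2 + 2 + 2 + 2 + 3 + 3 = 17.

17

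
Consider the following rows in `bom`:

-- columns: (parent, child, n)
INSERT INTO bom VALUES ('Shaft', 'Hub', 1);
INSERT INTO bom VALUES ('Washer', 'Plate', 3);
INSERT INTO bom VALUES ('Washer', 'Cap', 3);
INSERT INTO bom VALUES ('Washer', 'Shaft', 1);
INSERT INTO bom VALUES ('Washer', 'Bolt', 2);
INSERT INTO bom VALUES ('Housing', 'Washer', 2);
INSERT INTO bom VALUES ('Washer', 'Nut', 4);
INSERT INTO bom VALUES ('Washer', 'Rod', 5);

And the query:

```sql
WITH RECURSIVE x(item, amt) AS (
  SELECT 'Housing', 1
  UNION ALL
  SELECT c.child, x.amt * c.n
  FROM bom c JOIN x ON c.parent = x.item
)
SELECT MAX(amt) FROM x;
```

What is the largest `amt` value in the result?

10

Base: (Housing, amt=1).
Iteration 1: components of {Housing} -> Washer = 1*2 = 2.
Iteration 2: components of {Washer} -> Bolt = 2*2 = 4, Cap = 2*3 = 6, Nut = 2*4 = 8, Plate = 2*3 = 6, Rod = 2*5 = 10, Shaft = 2*1 = 2.
Iteration 3: components of {Bolt,Cap,Nut,Plate,Rod,Shaft} -> Hub = 2*1 = 2.
Iteration 4: no further components; recursion stops.
amt values: 1, 2, 4, 8, 6, 2, 10, 6, 2; the maximum is 10.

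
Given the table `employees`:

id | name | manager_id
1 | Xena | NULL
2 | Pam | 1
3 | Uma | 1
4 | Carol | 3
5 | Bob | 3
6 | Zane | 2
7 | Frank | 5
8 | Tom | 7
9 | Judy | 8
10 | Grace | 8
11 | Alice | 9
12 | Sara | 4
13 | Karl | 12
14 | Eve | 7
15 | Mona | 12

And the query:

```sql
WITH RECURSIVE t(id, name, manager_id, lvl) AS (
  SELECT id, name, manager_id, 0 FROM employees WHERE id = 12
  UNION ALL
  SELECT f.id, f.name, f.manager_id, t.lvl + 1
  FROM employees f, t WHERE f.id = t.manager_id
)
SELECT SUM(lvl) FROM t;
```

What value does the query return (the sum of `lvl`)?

6

Base: id=12 (Sara), manager_id=4, lvl 0.
Iteration 1: join on id=4 -> Carol (id 4, manager_id=3, lvl 1).
Iteration 2: join on id=3 -> Uma (id 3, manager_id=1, lvl 2).
Iteration 3: join on id=1 -> Xena (id 1, manager_id=NULL, lvl 3).
Iteration 4: manager_id is NULL; no match; recursion stops.
SUM(lvl) = 0 + 1 + 2 + 3 = 6.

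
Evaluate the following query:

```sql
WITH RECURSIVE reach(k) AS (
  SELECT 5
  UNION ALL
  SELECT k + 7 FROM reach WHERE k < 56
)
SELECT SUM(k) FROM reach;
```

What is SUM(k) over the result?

297

Base: k=5.
Iteration 1: 5 < 56 holds -> k = 5 + 7 = 12.
Iteration 2: 12 < 56 holds -> k = 12 + 7 = 19.
Iteration 3: 19 < 56 holds -> k = 19 + 7 = 26.
Iteration 4: 26 < 56 holds -> k = 26 + 7 = 33.
Iteration 5: 33 < 56 holds -> k = 33 + 7 = 40.
Iteration 6: 40 < 56 holds -> k = 40 + 7 = 47.
Iteration 7: 47 < 56 holds -> k = 47 + 7 = 54.
Iteration 8: 54 < 56 holds -> k = 54 + 7 = 61.
Iteration 9: 61 < 56 fails; recursion stops.
SUM(k) = 5 + 12 + 19 + 26 + 33 + 40 + 47 + 54 + 61 = 297.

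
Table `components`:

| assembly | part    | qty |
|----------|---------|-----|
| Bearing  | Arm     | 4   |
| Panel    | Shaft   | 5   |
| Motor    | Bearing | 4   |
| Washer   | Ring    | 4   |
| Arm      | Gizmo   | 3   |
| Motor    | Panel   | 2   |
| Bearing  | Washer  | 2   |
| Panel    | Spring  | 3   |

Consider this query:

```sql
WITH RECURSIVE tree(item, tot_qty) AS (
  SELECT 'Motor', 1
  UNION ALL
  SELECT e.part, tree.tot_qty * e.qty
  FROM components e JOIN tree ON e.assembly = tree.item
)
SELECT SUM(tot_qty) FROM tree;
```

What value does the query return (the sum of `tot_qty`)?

127

Base: (Motor, tot_qty=1).
Iteration 1: components of {Motor} -> Bearing = 1*4 = 4, Panel = 1*2 = 2.
Iteration 2: components of {Bearing,Panel} -> Arm = 4*4 = 16, Shaft = 2*5 = 10, Spring = 2*3 = 6, Washer = 4*2 = 8.
Iteration 3: components of {Arm,Shaft,Spring,Washer} -> Gizmo = 16*3 = 48, Ring = 8*4 = 32.
Iteration 4: no further components; recursion stops.
SUM(tot_qty) = 1 + 2 + 4 + 6 + 10 + 8 + 16 + 32 + 48 = 127.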